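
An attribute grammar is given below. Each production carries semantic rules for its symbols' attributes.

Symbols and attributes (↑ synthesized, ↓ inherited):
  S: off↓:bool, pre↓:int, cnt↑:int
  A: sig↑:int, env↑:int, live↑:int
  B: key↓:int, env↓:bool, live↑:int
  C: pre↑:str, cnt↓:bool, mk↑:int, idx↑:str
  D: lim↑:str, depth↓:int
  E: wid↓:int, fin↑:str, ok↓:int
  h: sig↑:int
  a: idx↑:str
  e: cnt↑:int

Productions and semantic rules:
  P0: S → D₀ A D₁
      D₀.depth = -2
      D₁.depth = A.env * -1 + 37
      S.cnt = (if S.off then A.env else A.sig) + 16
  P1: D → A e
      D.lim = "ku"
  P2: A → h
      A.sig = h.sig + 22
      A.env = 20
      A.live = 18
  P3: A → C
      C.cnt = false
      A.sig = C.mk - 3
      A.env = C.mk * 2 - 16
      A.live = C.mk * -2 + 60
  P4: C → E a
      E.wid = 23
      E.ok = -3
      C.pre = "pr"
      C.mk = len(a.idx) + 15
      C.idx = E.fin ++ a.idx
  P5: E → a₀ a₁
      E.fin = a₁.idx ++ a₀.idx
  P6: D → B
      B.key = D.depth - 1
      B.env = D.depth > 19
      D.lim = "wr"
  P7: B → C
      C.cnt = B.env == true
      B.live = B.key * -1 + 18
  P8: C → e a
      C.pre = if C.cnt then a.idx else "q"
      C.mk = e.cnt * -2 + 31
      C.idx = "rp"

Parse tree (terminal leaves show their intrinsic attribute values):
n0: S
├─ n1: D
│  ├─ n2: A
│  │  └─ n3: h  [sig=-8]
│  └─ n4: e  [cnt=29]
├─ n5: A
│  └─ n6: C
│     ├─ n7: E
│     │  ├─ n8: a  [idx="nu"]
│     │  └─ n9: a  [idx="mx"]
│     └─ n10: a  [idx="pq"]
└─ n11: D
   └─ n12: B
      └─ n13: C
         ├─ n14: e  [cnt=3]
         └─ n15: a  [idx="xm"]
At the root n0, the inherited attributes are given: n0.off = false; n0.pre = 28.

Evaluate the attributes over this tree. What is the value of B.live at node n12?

1. n0.off = false  [given at root]
2. n0.pre = 28  [given at root]
3. n1.depth = -2  [-2]
4. n3.sig = -8  [terminal]
5. n2.sig = 14  [h.sig + 22]
6. n2.env = 20  [20]
7. n2.live = 18  [18]
8. n4.cnt = 29  [terminal]
9. n1.lim = "ku"  ["ku"]
10. n6.cnt = false  [false]
11. n7.wid = 23  [23]
12. n7.ok = -3  [-3]
13. n8.idx = "nu"  [terminal]
14. n9.idx = "mx"  [terminal]
15. n7.fin = "mxnu"  [a₁.idx ++ a₀.idx]
16. n10.idx = "pq"  [terminal]
17. n6.pre = "pr"  ["pr"]
18. n6.mk = 17  [len(a.idx) + 15]
19. n6.idx = "mxnupq"  [E.fin ++ a.idx]
20. n5.sig = 14  [C.mk - 3]
21. n5.env = 18  [C.mk * 2 - 16]
22. n5.live = 26  [C.mk * -2 + 60]
23. n11.depth = 19  [A.env * -1 + 37]
24. n12.key = 18  [D.depth - 1]
25. n12.env = false  [D.depth > 19]
26. n13.cnt = false  [B.env == true]
27. n14.cnt = 3  [terminal]
28. n15.idx = "xm"  [terminal]
29. n13.pre = "q"  [if C.cnt then a.idx else "q"]
30. n13.mk = 25  [e.cnt * -2 + 31]
31. n13.idx = "rp"  ["rp"]
32. n12.live = 0  [B.key * -1 + 18]
33. n11.lim = "wr"  ["wr"]
34. n0.cnt = 30  [(if S.off then A.env else A.sig) + 16]

0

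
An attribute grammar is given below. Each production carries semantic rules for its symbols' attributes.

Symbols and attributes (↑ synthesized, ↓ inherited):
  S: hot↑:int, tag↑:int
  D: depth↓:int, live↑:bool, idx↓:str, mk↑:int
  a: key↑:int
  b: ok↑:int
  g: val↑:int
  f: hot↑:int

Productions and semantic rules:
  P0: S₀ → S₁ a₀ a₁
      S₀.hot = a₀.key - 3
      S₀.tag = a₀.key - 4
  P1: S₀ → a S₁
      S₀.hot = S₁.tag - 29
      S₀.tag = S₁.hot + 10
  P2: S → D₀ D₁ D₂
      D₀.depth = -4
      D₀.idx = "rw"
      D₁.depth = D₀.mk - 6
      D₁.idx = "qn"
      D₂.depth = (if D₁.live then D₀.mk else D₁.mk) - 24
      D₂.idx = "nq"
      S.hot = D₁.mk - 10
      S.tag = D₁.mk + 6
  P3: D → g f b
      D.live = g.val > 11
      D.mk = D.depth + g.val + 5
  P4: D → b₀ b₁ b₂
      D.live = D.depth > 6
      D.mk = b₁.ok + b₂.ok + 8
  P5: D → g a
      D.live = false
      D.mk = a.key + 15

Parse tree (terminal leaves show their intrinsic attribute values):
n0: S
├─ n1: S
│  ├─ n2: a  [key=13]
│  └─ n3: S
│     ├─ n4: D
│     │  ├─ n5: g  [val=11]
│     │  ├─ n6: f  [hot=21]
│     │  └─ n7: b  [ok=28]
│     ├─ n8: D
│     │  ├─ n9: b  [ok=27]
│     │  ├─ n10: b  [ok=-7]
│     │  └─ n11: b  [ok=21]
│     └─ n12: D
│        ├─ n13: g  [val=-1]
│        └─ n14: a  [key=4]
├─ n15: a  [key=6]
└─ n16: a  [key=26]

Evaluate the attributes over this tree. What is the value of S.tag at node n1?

1. n2.key = 13  [terminal]
2. n4.depth = -4  [-4]
3. n4.idx = "rw"  ["rw"]
4. n5.val = 11  [terminal]
5. n6.hot = 21  [terminal]
6. n7.ok = 28  [terminal]
7. n4.live = false  [g.val > 11]
8. n4.mk = 12  [D.depth + g.val + 5]
9. n8.depth = 6  [D₀.mk - 6]
10. n8.idx = "qn"  ["qn"]
11. n9.ok = 27  [terminal]
12. n10.ok = -7  [terminal]
13. n11.ok = 21  [terminal]
14. n8.live = false  [D.depth > 6]
15. n8.mk = 22  [b₁.ok + b₂.ok + 8]
16. n12.depth = -2  [(if D₁.live then D₀.mk else D₁.mk) - 24]
17. n12.idx = "nq"  ["nq"]
18. n13.val = -1  [terminal]
19. n14.key = 4  [terminal]
20. n12.live = false  [false]
21. n12.mk = 19  [a.key + 15]
22. n3.hot = 12  [D₁.mk - 10]
23. n3.tag = 28  [D₁.mk + 6]
24. n1.hot = -1  [S₁.tag - 29]
25. n1.tag = 22  [S₁.hot + 10]
26. n15.key = 6  [terminal]
27. n16.key = 26  [terminal]
28. n0.hot = 3  [a₀.key - 3]
29. n0.tag = 2  [a₀.key - 4]

22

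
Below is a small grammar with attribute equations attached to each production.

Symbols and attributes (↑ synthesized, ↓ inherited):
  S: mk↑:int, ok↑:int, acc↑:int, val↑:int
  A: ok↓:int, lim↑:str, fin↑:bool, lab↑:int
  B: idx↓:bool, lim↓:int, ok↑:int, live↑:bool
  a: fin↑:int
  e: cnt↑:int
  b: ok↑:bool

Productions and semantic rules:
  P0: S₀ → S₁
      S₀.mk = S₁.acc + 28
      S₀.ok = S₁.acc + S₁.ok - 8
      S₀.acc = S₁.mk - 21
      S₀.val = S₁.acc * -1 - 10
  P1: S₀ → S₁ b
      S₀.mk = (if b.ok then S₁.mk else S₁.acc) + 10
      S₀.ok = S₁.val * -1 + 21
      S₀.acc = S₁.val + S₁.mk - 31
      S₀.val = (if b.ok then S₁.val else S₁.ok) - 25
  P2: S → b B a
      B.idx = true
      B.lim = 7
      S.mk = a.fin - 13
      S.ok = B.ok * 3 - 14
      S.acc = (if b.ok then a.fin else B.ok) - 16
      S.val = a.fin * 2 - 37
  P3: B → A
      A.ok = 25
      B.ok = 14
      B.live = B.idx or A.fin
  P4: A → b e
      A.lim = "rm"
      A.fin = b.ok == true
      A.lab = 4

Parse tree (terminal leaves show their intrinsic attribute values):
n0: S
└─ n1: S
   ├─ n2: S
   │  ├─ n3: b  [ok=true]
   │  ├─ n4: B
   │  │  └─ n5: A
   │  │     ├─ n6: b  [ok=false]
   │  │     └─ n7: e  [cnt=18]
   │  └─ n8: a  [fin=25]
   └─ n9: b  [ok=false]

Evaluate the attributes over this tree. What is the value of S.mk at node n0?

1. n3.ok = true  [terminal]
2. n4.idx = true  [true]
3. n4.lim = 7  [7]
4. n5.ok = 25  [25]
5. n6.ok = false  [terminal]
6. n7.cnt = 18  [terminal]
7. n5.lim = "rm"  ["rm"]
8. n5.fin = false  [b.ok == true]
9. n5.lab = 4  [4]
10. n4.ok = 14  [14]
11. n4.live = true  [B.idx or A.fin]
12. n8.fin = 25  [terminal]
13. n2.mk = 12  [a.fin - 13]
14. n2.ok = 28  [B.ok * 3 - 14]
15. n2.acc = 9  [(if b.ok then a.fin else B.ok) - 16]
16. n2.val = 13  [a.fin * 2 - 37]
17. n9.ok = false  [terminal]
18. n1.mk = 19  [(if b.ok then S₁.mk else S₁.acc) + 10]
19. n1.ok = 8  [S₁.val * -1 + 21]
20. n1.acc = -6  [S₁.val + S₁.mk - 31]
21. n1.val = 3  [(if b.ok then S₁.val else S₁.ok) - 25]
22. n0.mk = 22  [S₁.acc + 28]
23. n0.ok = -6  [S₁.acc + S₁.ok - 8]
24. n0.acc = -2  [S₁.mk - 21]
25. n0.val = -4  [S₁.acc * -1 - 10]

22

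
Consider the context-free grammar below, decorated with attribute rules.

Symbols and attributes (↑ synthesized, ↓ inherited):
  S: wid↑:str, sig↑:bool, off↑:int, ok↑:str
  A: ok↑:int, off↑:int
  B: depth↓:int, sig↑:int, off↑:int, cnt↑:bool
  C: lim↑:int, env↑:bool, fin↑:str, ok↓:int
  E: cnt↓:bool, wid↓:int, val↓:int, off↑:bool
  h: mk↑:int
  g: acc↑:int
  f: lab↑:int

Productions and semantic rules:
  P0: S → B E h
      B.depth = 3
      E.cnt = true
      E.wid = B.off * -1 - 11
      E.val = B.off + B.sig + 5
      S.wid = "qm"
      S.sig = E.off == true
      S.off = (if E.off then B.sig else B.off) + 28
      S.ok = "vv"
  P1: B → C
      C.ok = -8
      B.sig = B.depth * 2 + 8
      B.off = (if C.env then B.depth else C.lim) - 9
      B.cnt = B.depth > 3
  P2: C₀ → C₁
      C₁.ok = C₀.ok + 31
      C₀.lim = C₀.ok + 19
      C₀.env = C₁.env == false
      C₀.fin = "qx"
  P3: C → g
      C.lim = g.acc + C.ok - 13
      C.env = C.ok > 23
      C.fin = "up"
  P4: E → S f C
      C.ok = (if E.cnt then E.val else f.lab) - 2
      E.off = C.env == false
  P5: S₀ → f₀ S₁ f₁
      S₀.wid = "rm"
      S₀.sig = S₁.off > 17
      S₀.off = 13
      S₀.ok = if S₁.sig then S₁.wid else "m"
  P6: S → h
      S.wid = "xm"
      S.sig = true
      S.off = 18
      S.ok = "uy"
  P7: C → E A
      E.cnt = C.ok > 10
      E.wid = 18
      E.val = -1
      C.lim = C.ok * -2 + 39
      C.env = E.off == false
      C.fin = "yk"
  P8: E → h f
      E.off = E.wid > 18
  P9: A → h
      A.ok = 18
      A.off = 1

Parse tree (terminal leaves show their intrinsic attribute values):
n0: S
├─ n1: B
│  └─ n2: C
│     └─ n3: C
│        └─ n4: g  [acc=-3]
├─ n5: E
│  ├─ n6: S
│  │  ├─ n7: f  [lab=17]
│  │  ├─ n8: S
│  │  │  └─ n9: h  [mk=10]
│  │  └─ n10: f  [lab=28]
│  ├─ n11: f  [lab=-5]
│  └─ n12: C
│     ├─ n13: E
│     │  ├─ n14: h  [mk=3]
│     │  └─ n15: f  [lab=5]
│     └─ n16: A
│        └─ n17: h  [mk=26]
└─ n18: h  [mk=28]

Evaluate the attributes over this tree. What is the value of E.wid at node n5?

-5

1. n1.depth = 3  [3]
2. n2.ok = -8  [-8]
3. n3.ok = 23  [C₀.ok + 31]
4. n4.acc = -3  [terminal]
5. n3.lim = 7  [g.acc + C.ok - 13]
6. n3.env = false  [C.ok > 23]
7. n3.fin = "up"  ["up"]
8. n2.lim = 11  [C₀.ok + 19]
9. n2.env = true  [C₁.env == false]
10. n2.fin = "qx"  ["qx"]
11. n1.sig = 14  [B.depth * 2 + 8]
12. n1.off = -6  [(if C.env then B.depth else C.lim) - 9]
13. n1.cnt = false  [B.depth > 3]
14. n5.cnt = true  [true]
15. n5.wid = -5  [B.off * -1 - 11]
16. n5.val = 13  [B.off + B.sig + 5]
17. n7.lab = 17  [terminal]
18. n9.mk = 10  [terminal]
19. n8.wid = "xm"  ["xm"]
20. n8.sig = true  [true]
21. n8.off = 18  [18]
22. n8.ok = "uy"  ["uy"]
23. n10.lab = 28  [terminal]
24. n6.wid = "rm"  ["rm"]
25. n6.sig = true  [S₁.off > 17]
26. n6.off = 13  [13]
27. n6.ok = "xm"  [if S₁.sig then S₁.wid else "m"]
28. n11.lab = -5  [terminal]
29. n12.ok = 11  [(if E.cnt then E.val else f.lab) - 2]
30. n13.cnt = true  [C.ok > 10]
31. n13.wid = 18  [18]
32. n13.val = -1  [-1]
33. n14.mk = 3  [terminal]
34. n15.lab = 5  [terminal]
35. n13.off = false  [E.wid > 18]
36. n17.mk = 26  [terminal]
37. n16.ok = 18  [18]
38. n16.off = 1  [1]
39. n12.lim = 17  [C.ok * -2 + 39]
40. n12.env = true  [E.off == false]
41. n12.fin = "yk"  ["yk"]
42. n5.off = false  [C.env == false]
43. n18.mk = 28  [terminal]
44. n0.wid = "qm"  ["qm"]
45. n0.sig = false  [E.off == true]
46. n0.off = 22  [(if E.off then B.sig else B.off) + 28]
47. n0.ok = "vv"  ["vv"]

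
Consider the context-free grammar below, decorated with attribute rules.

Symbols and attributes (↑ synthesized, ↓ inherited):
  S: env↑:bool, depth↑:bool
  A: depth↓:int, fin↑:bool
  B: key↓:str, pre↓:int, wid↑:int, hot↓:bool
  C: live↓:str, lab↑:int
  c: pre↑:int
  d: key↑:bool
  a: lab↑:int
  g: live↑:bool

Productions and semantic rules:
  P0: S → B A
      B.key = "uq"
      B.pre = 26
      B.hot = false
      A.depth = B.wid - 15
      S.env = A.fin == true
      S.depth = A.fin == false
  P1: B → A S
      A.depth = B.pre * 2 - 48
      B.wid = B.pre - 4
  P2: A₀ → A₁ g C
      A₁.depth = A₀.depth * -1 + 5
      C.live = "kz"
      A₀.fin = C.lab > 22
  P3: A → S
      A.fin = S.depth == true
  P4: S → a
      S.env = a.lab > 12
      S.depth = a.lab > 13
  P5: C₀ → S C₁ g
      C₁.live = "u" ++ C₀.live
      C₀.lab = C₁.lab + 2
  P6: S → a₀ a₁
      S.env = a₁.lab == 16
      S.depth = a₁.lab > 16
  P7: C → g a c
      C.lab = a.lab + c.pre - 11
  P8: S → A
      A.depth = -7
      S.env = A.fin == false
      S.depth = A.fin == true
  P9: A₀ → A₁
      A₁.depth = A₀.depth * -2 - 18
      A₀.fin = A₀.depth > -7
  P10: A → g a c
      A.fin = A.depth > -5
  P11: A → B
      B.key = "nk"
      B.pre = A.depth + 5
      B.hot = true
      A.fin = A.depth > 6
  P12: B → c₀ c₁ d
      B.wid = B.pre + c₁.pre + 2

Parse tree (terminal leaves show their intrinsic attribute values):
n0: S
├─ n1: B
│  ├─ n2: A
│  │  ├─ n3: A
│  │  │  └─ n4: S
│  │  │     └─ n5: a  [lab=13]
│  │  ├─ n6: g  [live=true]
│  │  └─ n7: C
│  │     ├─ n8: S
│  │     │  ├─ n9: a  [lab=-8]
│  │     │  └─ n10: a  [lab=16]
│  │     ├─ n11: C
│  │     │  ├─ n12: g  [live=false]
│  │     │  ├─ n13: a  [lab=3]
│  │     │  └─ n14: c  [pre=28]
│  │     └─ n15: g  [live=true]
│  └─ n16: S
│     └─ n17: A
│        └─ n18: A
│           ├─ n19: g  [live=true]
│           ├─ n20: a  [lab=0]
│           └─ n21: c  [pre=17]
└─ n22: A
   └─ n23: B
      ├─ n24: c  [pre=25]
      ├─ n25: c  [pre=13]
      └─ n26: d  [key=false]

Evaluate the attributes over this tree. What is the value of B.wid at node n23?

27

1. n1.key = "uq"  ["uq"]
2. n1.pre = 26  [26]
3. n1.hot = false  [false]
4. n2.depth = 4  [B.pre * 2 - 48]
5. n3.depth = 1  [A₀.depth * -1 + 5]
6. n5.lab = 13  [terminal]
7. n4.env = true  [a.lab > 12]
8. n4.depth = false  [a.lab > 13]
9. n3.fin = false  [S.depth == true]
10. n6.live = true  [terminal]
11. n7.live = "kz"  ["kz"]
12. n9.lab = -8  [terminal]
13. n10.lab = 16  [terminal]
14. n8.env = true  [a₁.lab == 16]
15. n8.depth = false  [a₁.lab > 16]
16. n11.live = "ukz"  ["u" ++ C₀.live]
17. n12.live = false  [terminal]
18. n13.lab = 3  [terminal]
19. n14.pre = 28  [terminal]
20. n11.lab = 20  [a.lab + c.pre - 11]
21. n15.live = true  [terminal]
22. n7.lab = 22  [C₁.lab + 2]
23. n2.fin = false  [C.lab > 22]
24. n17.depth = -7  [-7]
25. n18.depth = -4  [A₀.depth * -2 - 18]
26. n19.live = true  [terminal]
27. n20.lab = 0  [terminal]
28. n21.pre = 17  [terminal]
29. n18.fin = true  [A.depth > -5]
30. n17.fin = false  [A₀.depth > -7]
31. n16.env = true  [A.fin == false]
32. n16.depth = false  [A.fin == true]
33. n1.wid = 22  [B.pre - 4]
34. n22.depth = 7  [B.wid - 15]
35. n23.key = "nk"  ["nk"]
36. n23.pre = 12  [A.depth + 5]
37. n23.hot = true  [true]
38. n24.pre = 25  [terminal]
39. n25.pre = 13  [terminal]
40. n26.key = false  [terminal]
41. n23.wid = 27  [B.pre + c₁.pre + 2]
42. n22.fin = true  [A.depth > 6]
43. n0.env = true  [A.fin == true]
44. n0.depth = false  [A.fin == false]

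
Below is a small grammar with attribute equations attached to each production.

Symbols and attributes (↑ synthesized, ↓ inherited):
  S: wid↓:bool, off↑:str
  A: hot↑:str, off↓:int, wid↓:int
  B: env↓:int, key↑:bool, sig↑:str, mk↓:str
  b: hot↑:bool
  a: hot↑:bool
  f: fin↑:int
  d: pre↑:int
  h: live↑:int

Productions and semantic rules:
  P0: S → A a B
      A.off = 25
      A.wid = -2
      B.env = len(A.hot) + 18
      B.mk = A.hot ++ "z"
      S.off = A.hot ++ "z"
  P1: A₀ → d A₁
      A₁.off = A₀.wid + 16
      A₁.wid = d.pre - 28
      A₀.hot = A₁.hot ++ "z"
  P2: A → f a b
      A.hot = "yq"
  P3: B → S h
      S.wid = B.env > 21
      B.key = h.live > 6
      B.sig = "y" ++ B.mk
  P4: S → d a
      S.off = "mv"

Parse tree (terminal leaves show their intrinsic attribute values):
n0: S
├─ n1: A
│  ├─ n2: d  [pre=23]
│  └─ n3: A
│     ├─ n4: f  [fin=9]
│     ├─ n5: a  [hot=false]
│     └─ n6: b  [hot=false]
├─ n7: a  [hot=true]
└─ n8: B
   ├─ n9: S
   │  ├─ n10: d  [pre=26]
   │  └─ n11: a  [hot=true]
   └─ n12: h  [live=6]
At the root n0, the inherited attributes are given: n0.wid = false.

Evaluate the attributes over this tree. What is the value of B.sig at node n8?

"yyqzz"

1. n0.wid = false  [given at root]
2. n1.off = 25  [25]
3. n1.wid = -2  [-2]
4. n2.pre = 23  [terminal]
5. n3.off = 14  [A₀.wid + 16]
6. n3.wid = -5  [d.pre - 28]
7. n4.fin = 9  [terminal]
8. n5.hot = false  [terminal]
9. n6.hot = false  [terminal]
10. n3.hot = "yq"  ["yq"]
11. n1.hot = "yqz"  [A₁.hot ++ "z"]
12. n7.hot = true  [terminal]
13. n8.env = 21  [len(A.hot) + 18]
14. n8.mk = "yqzz"  [A.hot ++ "z"]
15. n9.wid = false  [B.env > 21]
16. n10.pre = 26  [terminal]
17. n11.hot = true  [terminal]
18. n9.off = "mv"  ["mv"]
19. n12.live = 6  [terminal]
20. n8.key = false  [h.live > 6]
21. n8.sig = "yyqzz"  ["y" ++ B.mk]
22. n0.off = "yqzz"  [A.hot ++ "z"]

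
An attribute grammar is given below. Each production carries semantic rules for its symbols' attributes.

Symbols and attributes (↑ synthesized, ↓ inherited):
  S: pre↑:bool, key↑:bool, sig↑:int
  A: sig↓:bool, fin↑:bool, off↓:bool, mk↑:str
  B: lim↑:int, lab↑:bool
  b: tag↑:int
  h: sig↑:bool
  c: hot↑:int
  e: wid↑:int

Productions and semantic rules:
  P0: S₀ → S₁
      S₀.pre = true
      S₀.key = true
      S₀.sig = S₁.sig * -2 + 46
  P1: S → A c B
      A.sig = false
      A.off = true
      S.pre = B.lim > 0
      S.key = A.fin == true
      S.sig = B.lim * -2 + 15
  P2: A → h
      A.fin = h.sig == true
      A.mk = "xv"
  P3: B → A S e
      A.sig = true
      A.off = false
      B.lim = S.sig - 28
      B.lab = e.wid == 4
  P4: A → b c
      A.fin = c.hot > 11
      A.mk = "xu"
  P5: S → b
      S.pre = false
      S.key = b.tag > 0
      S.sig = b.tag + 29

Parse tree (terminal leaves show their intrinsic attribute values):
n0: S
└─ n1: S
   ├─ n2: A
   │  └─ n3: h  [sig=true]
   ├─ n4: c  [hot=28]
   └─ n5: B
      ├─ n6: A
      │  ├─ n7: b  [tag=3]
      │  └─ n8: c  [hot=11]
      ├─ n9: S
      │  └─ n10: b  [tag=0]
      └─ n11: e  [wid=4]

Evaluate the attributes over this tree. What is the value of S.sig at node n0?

1. n2.sig = false  [false]
2. n2.off = true  [true]
3. n3.sig = true  [terminal]
4. n2.fin = true  [h.sig == true]
5. n2.mk = "xv"  ["xv"]
6. n4.hot = 28  [terminal]
7. n6.sig = true  [true]
8. n6.off = false  [false]
9. n7.tag = 3  [terminal]
10. n8.hot = 11  [terminal]
11. n6.fin = false  [c.hot > 11]
12. n6.mk = "xu"  ["xu"]
13. n10.tag = 0  [terminal]
14. n9.pre = false  [false]
15. n9.key = false  [b.tag > 0]
16. n9.sig = 29  [b.tag + 29]
17. n11.wid = 4  [terminal]
18. n5.lim = 1  [S.sig - 28]
19. n5.lab = true  [e.wid == 4]
20. n1.pre = true  [B.lim > 0]
21. n1.key = true  [A.fin == true]
22. n1.sig = 13  [B.lim * -2 + 15]
23. n0.pre = true  [true]
24. n0.key = true  [true]
25. n0.sig = 20  [S₁.sig * -2 + 46]

20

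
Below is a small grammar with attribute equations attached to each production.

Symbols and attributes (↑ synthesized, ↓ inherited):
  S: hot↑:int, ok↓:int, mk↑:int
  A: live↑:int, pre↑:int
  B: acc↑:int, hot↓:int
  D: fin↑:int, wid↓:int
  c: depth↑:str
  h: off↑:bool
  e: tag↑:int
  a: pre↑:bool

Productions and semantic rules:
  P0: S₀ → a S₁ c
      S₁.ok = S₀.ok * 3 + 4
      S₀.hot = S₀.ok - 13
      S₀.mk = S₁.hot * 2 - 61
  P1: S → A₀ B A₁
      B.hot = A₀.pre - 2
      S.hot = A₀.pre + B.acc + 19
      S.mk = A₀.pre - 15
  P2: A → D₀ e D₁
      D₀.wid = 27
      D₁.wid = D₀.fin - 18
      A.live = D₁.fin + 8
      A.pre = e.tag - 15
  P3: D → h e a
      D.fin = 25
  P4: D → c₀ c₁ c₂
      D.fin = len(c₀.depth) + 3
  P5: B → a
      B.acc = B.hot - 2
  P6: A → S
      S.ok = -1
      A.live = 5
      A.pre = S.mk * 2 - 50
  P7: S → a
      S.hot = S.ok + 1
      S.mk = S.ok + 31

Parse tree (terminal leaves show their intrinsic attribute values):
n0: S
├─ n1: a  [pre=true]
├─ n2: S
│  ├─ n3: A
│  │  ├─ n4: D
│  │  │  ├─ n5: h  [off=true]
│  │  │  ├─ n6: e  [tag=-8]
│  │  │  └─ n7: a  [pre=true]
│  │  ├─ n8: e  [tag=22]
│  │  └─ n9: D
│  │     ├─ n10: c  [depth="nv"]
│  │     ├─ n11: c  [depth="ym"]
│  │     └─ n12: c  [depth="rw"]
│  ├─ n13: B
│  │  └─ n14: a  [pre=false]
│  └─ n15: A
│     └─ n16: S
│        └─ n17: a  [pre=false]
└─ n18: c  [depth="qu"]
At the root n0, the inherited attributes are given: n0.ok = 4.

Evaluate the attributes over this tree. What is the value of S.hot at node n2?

29

1. n0.ok = 4  [given at root]
2. n1.pre = true  [terminal]
3. n2.ok = 16  [S₀.ok * 3 + 4]
4. n4.wid = 27  [27]
5. n5.off = true  [terminal]
6. n6.tag = -8  [terminal]
7. n7.pre = true  [terminal]
8. n4.fin = 25  [25]
9. n8.tag = 22  [terminal]
10. n9.wid = 7  [D₀.fin - 18]
11. n10.depth = "nv"  [terminal]
12. n11.depth = "ym"  [terminal]
13. n12.depth = "rw"  [terminal]
14. n9.fin = 5  [len(c₀.depth) + 3]
15. n3.live = 13  [D₁.fin + 8]
16. n3.pre = 7  [e.tag - 15]
17. n13.hot = 5  [A₀.pre - 2]
18. n14.pre = false  [terminal]
19. n13.acc = 3  [B.hot - 2]
20. n16.ok = -1  [-1]
21. n17.pre = false  [terminal]
22. n16.hot = 0  [S.ok + 1]
23. n16.mk = 30  [S.ok + 31]
24. n15.live = 5  [5]
25. n15.pre = 10  [S.mk * 2 - 50]
26. n2.hot = 29  [A₀.pre + B.acc + 19]
27. n2.mk = -8  [A₀.pre - 15]
28. n18.depth = "qu"  [terminal]
29. n0.hot = -9  [S₀.ok - 13]
30. n0.mk = -3  [S₁.hot * 2 - 61]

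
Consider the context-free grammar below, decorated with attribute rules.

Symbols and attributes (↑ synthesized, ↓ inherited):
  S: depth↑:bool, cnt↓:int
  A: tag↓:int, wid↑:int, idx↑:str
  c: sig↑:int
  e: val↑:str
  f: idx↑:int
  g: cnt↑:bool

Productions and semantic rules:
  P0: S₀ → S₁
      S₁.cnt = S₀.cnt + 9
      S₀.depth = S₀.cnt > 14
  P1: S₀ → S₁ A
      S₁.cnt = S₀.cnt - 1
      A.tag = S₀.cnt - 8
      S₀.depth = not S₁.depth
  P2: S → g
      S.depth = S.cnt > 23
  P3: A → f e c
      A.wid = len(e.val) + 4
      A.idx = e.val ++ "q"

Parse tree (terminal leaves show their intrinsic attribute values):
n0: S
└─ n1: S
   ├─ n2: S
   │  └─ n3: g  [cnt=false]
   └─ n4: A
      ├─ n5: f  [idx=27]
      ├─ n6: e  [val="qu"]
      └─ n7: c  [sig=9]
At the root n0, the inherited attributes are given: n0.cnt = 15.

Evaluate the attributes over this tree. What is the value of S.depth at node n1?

true

1. n0.cnt = 15  [given at root]
2. n1.cnt = 24  [S₀.cnt + 9]
3. n2.cnt = 23  [S₀.cnt - 1]
4. n3.cnt = false  [terminal]
5. n2.depth = false  [S.cnt > 23]
6. n4.tag = 16  [S₀.cnt - 8]
7. n5.idx = 27  [terminal]
8. n6.val = "qu"  [terminal]
9. n7.sig = 9  [terminal]
10. n4.wid = 6  [len(e.val) + 4]
11. n4.idx = "quq"  [e.val ++ "q"]
12. n1.depth = true  [not S₁.depth]
13. n0.depth = true  [S₀.cnt > 14]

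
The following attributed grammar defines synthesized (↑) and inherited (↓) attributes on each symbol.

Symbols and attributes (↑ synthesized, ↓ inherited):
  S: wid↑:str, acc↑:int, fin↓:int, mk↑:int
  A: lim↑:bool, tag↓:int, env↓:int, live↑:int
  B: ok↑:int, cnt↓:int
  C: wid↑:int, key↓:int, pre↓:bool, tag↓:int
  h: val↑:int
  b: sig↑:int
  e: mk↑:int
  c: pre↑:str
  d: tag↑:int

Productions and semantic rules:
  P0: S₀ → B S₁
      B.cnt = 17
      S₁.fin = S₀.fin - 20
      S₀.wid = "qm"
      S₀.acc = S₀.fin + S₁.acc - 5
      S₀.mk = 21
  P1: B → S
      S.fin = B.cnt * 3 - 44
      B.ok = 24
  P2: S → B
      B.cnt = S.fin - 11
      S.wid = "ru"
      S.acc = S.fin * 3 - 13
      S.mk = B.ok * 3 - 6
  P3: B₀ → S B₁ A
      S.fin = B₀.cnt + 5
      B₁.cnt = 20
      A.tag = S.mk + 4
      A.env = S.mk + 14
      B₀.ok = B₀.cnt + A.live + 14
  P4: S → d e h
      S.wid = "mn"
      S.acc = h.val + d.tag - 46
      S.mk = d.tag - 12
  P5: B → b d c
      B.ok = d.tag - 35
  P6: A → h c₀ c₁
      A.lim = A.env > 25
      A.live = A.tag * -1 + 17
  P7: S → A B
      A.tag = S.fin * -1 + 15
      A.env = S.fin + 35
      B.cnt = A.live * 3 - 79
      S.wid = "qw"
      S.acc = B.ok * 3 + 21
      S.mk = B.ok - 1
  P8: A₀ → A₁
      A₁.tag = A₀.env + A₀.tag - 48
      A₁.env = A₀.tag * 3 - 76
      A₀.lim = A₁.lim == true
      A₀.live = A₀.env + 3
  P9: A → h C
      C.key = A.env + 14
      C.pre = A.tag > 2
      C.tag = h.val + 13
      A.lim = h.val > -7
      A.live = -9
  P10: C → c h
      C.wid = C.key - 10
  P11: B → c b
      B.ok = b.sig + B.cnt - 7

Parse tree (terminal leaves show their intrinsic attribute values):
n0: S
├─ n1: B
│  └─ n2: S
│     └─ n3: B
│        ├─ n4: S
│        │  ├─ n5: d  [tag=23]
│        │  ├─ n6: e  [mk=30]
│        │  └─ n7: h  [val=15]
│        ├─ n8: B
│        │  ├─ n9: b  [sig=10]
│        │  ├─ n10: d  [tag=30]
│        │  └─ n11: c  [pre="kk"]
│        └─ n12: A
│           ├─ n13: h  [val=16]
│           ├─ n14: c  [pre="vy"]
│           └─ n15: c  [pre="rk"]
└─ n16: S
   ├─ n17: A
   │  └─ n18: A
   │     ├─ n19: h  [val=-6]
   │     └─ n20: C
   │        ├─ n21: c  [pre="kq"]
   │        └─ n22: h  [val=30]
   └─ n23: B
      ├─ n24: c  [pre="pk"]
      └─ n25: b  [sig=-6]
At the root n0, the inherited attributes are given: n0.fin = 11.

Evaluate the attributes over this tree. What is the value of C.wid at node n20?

1. n0.fin = 11  [given at root]
2. n1.cnt = 17  [17]
3. n2.fin = 7  [B.cnt * 3 - 44]
4. n3.cnt = -4  [S.fin - 11]
5. n4.fin = 1  [B₀.cnt + 5]
6. n5.tag = 23  [terminal]
7. n6.mk = 30  [terminal]
8. n7.val = 15  [terminal]
9. n4.wid = "mn"  ["mn"]
10. n4.acc = -8  [h.val + d.tag - 46]
11. n4.mk = 11  [d.tag - 12]
12. n8.cnt = 20  [20]
13. n9.sig = 10  [terminal]
14. n10.tag = 30  [terminal]
15. n11.pre = "kk"  [terminal]
16. n8.ok = -5  [d.tag - 35]
17. n12.tag = 15  [S.mk + 4]
18. n12.env = 25  [S.mk + 14]
19. n13.val = 16  [terminal]
20. n14.pre = "vy"  [terminal]
21. n15.pre = "rk"  [terminal]
22. n12.lim = false  [A.env > 25]
23. n12.live = 2  [A.tag * -1 + 17]
24. n3.ok = 12  [B₀.cnt + A.live + 14]
25. n2.wid = "ru"  ["ru"]
26. n2.acc = 8  [S.fin * 3 - 13]
27. n2.mk = 30  [B.ok * 3 - 6]
28. n1.ok = 24  [24]
29. n16.fin = -9  [S₀.fin - 20]
30. n17.tag = 24  [S.fin * -1 + 15]
31. n17.env = 26  [S.fin + 35]
32. n18.tag = 2  [A₀.env + A₀.tag - 48]
33. n18.env = -4  [A₀.tag * 3 - 76]
34. n19.val = -6  [terminal]
35. n20.key = 10  [A.env + 14]
36. n20.pre = false  [A.tag > 2]
37. n20.tag = 7  [h.val + 13]
38. n21.pre = "kq"  [terminal]
39. n22.val = 30  [terminal]
40. n20.wid = 0  [C.key - 10]
41. n18.lim = true  [h.val > -7]
42. n18.live = -9  [-9]
43. n17.lim = true  [A₁.lim == true]
44. n17.live = 29  [A₀.env + 3]
45. n23.cnt = 8  [A.live * 3 - 79]
46. n24.pre = "pk"  [terminal]
47. n25.sig = -6  [terminal]
48. n23.ok = -5  [b.sig + B.cnt - 7]
49. n16.wid = "qw"  ["qw"]
50. n16.acc = 6  [B.ok * 3 + 21]
51. n16.mk = -6  [B.ok - 1]
52. n0.wid = "qm"  ["qm"]
53. n0.acc = 12  [S₀.fin + S₁.acc - 5]
54. n0.mk = 21  [21]

0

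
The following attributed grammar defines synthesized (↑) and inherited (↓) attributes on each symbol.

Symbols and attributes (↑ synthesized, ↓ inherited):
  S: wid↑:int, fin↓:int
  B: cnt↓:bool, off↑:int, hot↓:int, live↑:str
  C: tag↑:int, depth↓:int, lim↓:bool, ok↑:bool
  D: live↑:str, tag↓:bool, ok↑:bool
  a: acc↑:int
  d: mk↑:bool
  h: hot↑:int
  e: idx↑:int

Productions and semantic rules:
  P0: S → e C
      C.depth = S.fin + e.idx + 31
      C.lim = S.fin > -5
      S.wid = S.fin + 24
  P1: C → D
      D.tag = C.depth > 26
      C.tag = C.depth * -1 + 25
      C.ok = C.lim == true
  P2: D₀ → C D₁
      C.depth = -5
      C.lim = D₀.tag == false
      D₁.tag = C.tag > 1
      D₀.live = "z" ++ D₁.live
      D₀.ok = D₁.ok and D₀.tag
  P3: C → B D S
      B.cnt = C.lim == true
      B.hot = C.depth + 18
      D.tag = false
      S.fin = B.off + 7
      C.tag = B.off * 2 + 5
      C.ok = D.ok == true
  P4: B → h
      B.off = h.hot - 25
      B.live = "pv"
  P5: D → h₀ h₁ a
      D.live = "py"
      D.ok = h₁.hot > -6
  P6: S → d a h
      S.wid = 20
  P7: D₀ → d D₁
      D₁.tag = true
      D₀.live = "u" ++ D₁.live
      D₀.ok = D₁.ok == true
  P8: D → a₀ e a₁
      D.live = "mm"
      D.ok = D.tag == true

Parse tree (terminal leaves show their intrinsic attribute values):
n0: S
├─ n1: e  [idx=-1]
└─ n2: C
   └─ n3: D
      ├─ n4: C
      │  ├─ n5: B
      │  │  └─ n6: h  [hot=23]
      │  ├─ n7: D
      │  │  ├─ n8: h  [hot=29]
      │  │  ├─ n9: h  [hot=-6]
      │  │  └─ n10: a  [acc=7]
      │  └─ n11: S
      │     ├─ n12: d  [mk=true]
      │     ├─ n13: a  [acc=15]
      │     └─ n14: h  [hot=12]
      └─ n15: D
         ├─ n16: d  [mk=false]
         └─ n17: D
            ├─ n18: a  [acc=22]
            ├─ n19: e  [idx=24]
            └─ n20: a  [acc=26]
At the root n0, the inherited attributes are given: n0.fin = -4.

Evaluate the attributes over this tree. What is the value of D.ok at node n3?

false

1. n0.fin = -4  [given at root]
2. n1.idx = -1  [terminal]
3. n2.depth = 26  [S.fin + e.idx + 31]
4. n2.lim = true  [S.fin > -5]
5. n3.tag = false  [C.depth > 26]
6. n4.depth = -5  [-5]
7. n4.lim = true  [D₀.tag == false]
8. n5.cnt = true  [C.lim == true]
9. n5.hot = 13  [C.depth + 18]
10. n6.hot = 23  [terminal]
11. n5.off = -2  [h.hot - 25]
12. n5.live = "pv"  ["pv"]
13. n7.tag = false  [false]
14. n8.hot = 29  [terminal]
15. n9.hot = -6  [terminal]
16. n10.acc = 7  [terminal]
17. n7.live = "py"  ["py"]
18. n7.ok = false  [h₁.hot > -6]
19. n11.fin = 5  [B.off + 7]
20. n12.mk = true  [terminal]
21. n13.acc = 15  [terminal]
22. n14.hot = 12  [terminal]
23. n11.wid = 20  [20]
24. n4.tag = 1  [B.off * 2 + 5]
25. n4.ok = false  [D.ok == true]
26. n15.tag = false  [C.tag > 1]
27. n16.mk = false  [terminal]
28. n17.tag = true  [true]
29. n18.acc = 22  [terminal]
30. n19.idx = 24  [terminal]
31. n20.acc = 26  [terminal]
32. n17.live = "mm"  ["mm"]
33. n17.ok = true  [D.tag == true]
34. n15.live = "umm"  ["u" ++ D₁.live]
35. n15.ok = true  [D₁.ok == true]
36. n3.live = "zumm"  ["z" ++ D₁.live]
37. n3.ok = false  [D₁.ok and D₀.tag]
38. n2.tag = -1  [C.depth * -1 + 25]
39. n2.ok = true  [C.lim == true]
40. n0.wid = 20  [S.fin + 24]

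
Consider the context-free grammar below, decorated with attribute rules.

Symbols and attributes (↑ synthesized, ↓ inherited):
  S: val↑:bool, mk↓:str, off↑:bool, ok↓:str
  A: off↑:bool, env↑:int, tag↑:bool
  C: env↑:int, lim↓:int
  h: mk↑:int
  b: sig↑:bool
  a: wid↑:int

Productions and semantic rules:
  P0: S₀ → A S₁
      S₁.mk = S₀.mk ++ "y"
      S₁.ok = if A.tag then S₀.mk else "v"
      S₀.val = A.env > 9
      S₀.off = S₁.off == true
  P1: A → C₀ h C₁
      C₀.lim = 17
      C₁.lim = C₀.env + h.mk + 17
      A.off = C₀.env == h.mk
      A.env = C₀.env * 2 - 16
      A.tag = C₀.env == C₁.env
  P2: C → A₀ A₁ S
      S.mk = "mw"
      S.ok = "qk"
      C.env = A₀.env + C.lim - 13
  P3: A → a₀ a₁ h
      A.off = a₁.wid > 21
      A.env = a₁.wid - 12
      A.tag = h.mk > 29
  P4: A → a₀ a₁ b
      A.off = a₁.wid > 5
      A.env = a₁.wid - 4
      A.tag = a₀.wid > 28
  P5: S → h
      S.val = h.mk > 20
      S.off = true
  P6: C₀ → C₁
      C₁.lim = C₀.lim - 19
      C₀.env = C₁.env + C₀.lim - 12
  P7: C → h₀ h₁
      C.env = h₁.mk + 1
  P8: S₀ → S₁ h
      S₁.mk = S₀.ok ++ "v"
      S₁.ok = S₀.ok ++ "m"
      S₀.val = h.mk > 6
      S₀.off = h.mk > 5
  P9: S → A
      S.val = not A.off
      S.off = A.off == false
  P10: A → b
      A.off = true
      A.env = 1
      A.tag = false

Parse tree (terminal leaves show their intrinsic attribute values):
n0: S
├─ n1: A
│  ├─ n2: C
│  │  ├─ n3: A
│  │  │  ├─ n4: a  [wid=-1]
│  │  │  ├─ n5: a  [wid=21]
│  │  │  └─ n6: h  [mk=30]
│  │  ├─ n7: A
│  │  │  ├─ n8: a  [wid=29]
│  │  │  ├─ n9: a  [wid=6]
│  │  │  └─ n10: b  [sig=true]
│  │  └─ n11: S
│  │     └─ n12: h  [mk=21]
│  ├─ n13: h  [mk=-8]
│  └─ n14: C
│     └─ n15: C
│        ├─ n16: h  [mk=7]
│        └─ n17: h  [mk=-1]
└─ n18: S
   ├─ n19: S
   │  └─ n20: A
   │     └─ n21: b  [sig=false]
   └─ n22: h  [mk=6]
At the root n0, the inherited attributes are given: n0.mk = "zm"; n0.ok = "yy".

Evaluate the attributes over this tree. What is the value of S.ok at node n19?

1. n0.mk = "zm"  [given at root]
2. n0.ok = "yy"  [given at root]
3. n2.lim = 17  [17]
4. n4.wid = -1  [terminal]
5. n5.wid = 21  [terminal]
6. n6.mk = 30  [terminal]
7. n3.off = false  [a₁.wid > 21]
8. n3.env = 9  [a₁.wid - 12]
9. n3.tag = true  [h.mk > 29]
10. n8.wid = 29  [terminal]
11. n9.wid = 6  [terminal]
12. n10.sig = true  [terminal]
13. n7.off = true  [a₁.wid > 5]
14. n7.env = 2  [a₁.wid - 4]
15. n7.tag = true  [a₀.wid > 28]
16. n11.mk = "mw"  ["mw"]
17. n11.ok = "qk"  ["qk"]
18. n12.mk = 21  [terminal]
19. n11.val = true  [h.mk > 20]
20. n11.off = true  [true]
21. n2.env = 13  [A₀.env + C.lim - 13]
22. n13.mk = -8  [terminal]
23. n14.lim = 22  [C₀.env + h.mk + 17]
24. n15.lim = 3  [C₀.lim - 19]
25. n16.mk = 7  [terminal]
26. n17.mk = -1  [terminal]
27. n15.env = 0  [h₁.mk + 1]
28. n14.env = 10  [C₁.env + C₀.lim - 12]
29. n1.off = false  [C₀.env == h.mk]
30. n1.env = 10  [C₀.env * 2 - 16]
31. n1.tag = false  [C₀.env == C₁.env]
32. n18.mk = "zmy"  [S₀.mk ++ "y"]
33. n18.ok = "v"  [if A.tag then S₀.mk else "v"]
34. n19.mk = "vv"  [S₀.ok ++ "v"]
35. n19.ok = "vm"  [S₀.ok ++ "m"]
36. n21.sig = false  [terminal]
37. n20.off = true  [true]
38. n20.env = 1  [1]
39. n20.tag = false  [false]
40. n19.val = false  [not A.off]
41. n19.off = false  [A.off == false]
42. n22.mk = 6  [terminal]
43. n18.val = false  [h.mk > 6]
44. n18.off = true  [h.mk > 5]
45. n0.val = true  [A.env > 9]
46. n0.off = true  [S₁.off == true]

"vm"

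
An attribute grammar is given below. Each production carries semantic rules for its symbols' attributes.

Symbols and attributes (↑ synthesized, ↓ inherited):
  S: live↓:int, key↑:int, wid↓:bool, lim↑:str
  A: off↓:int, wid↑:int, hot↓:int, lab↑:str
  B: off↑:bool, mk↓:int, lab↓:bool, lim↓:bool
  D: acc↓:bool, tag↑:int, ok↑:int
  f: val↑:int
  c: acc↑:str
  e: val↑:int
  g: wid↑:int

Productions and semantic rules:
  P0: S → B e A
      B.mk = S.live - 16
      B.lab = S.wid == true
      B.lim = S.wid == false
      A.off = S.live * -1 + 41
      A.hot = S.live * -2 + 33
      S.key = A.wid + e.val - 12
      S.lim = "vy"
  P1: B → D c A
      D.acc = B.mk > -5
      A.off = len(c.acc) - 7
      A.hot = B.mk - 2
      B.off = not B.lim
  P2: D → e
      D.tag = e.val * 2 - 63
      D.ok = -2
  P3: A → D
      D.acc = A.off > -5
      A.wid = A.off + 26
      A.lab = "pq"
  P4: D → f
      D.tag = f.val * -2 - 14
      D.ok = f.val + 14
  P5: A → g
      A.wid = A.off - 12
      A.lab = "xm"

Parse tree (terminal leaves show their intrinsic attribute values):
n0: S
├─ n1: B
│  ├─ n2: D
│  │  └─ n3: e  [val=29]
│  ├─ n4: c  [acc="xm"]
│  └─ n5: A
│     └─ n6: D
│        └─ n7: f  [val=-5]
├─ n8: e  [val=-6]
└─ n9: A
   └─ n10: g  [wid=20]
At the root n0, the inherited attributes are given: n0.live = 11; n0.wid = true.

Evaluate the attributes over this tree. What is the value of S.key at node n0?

0

1. n0.live = 11  [given at root]
2. n0.wid = true  [given at root]
3. n1.mk = -5  [S.live - 16]
4. n1.lab = true  [S.wid == true]
5. n1.lim = false  [S.wid == false]
6. n2.acc = false  [B.mk > -5]
7. n3.val = 29  [terminal]
8. n2.tag = -5  [e.val * 2 - 63]
9. n2.ok = -2  [-2]
10. n4.acc = "xm"  [terminal]
11. n5.off = -5  [len(c.acc) - 7]
12. n5.hot = -7  [B.mk - 2]
13. n6.acc = false  [A.off > -5]
14. n7.val = -5  [terminal]
15. n6.tag = -4  [f.val * -2 - 14]
16. n6.ok = 9  [f.val + 14]
17. n5.wid = 21  [A.off + 26]
18. n5.lab = "pq"  ["pq"]
19. n1.off = true  [not B.lim]
20. n8.val = -6  [terminal]
21. n9.off = 30  [S.live * -1 + 41]
22. n9.hot = 11  [S.live * -2 + 33]
23. n10.wid = 20  [terminal]
24. n9.wid = 18  [A.off - 12]
25. n9.lab = "xm"  ["xm"]
26. n0.key = 0  [A.wid + e.val - 12]
27. n0.lim = "vy"  ["vy"]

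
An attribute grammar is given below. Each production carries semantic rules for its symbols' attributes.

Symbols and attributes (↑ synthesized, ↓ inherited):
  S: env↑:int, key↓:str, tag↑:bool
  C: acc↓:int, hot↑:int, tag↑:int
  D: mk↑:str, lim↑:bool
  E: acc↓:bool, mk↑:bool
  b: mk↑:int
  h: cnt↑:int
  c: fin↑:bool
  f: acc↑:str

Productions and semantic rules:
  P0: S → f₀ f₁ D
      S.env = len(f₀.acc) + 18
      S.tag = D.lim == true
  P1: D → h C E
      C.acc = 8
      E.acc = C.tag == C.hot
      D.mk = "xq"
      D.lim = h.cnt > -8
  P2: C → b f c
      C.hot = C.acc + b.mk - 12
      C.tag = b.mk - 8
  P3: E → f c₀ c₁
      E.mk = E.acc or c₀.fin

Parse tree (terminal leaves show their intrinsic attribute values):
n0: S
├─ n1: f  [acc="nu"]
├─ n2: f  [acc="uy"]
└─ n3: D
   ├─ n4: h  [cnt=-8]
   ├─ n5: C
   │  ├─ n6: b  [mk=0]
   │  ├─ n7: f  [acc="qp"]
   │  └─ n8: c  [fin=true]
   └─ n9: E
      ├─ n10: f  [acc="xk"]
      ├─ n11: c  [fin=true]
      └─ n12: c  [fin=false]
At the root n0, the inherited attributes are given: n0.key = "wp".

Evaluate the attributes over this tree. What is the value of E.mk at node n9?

true

1. n0.key = "wp"  [given at root]
2. n1.acc = "nu"  [terminal]
3. n2.acc = "uy"  [terminal]
4. n4.cnt = -8  [terminal]
5. n5.acc = 8  [8]
6. n6.mk = 0  [terminal]
7. n7.acc = "qp"  [terminal]
8. n8.fin = true  [terminal]
9. n5.hot = -4  [C.acc + b.mk - 12]
10. n5.tag = -8  [b.mk - 8]
11. n9.acc = false  [C.tag == C.hot]
12. n10.acc = "xk"  [terminal]
13. n11.fin = true  [terminal]
14. n12.fin = false  [terminal]
15. n9.mk = true  [E.acc or c₀.fin]
16. n3.mk = "xq"  ["xq"]
17. n3.lim = false  [h.cnt > -8]
18. n0.env = 20  [len(f₀.acc) + 18]
19. n0.tag = false  [D.lim == true]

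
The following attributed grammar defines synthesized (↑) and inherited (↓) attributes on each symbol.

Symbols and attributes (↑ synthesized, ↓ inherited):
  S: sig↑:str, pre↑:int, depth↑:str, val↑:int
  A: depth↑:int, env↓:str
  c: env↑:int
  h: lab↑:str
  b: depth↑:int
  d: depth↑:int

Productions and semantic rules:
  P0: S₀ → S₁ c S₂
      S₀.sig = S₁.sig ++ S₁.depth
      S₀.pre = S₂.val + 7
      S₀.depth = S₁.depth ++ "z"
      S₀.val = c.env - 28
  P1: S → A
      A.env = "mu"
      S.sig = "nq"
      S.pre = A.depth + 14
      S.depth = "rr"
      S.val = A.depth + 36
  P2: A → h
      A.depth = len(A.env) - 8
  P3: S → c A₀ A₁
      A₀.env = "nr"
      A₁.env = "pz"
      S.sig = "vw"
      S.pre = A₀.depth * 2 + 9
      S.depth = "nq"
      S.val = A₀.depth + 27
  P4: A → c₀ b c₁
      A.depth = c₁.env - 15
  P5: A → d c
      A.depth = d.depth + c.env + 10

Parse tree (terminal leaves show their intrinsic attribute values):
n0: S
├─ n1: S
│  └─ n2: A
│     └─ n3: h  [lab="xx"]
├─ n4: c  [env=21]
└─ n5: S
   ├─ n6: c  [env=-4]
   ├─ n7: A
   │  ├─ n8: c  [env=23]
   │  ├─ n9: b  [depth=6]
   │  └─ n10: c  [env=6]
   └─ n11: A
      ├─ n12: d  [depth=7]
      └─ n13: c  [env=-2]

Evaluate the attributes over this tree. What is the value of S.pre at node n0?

1. n2.env = "mu"  ["mu"]
2. n3.lab = "xx"  [terminal]
3. n2.depth = -6  [len(A.env) - 8]
4. n1.sig = "nq"  ["nq"]
5. n1.pre = 8  [A.depth + 14]
6. n1.depth = "rr"  ["rr"]
7. n1.val = 30  [A.depth + 36]
8. n4.env = 21  [terminal]
9. n6.env = -4  [terminal]
10. n7.env = "nr"  ["nr"]
11. n8.env = 23  [terminal]
12. n9.depth = 6  [terminal]
13. n10.env = 6  [terminal]
14. n7.depth = -9  [c₁.env - 15]
15. n11.env = "pz"  ["pz"]
16. n12.depth = 7  [terminal]
17. n13.env = -2  [terminal]
18. n11.depth = 15  [d.depth + c.env + 10]
19. n5.sig = "vw"  ["vw"]
20. n5.pre = -9  [A₀.depth * 2 + 9]
21. n5.depth = "nq"  ["nq"]
22. n5.val = 18  [A₀.depth + 27]
23. n0.sig = "nqrr"  [S₁.sig ++ S₁.depth]
24. n0.pre = 25  [S₂.val + 7]
25. n0.depth = "rrz"  [S₁.depth ++ "z"]
26. n0.val = -7  [c.env - 28]

25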